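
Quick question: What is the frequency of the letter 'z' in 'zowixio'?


Letter 'z' in 'zowixio': found at position(s) 1 = 1 occurrence(s).

1


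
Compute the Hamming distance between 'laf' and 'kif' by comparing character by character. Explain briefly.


Alignment:
Position 1: 'l' vs 'k' = DIFFER
Position 2: 'a' vs 'i' = DIFFER
Position 3: 'f' vs 'f' = match
Total differences: 2

2


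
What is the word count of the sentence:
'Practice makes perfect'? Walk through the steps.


Split into words: Practice | makes | perfect = 3 words.

3


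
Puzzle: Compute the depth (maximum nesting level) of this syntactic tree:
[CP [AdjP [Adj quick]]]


Count bracket nesting levels:
'[' at pos 0: depth = 1
'[' at pos 4: depth = 2
'[' at pos 10: depth = 3
Maximum depth reached: 3

3


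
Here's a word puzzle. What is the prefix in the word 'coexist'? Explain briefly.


The word 'coexist' = 'co' (prefix) + 'exist' (root). The prefix is 'co'.

co


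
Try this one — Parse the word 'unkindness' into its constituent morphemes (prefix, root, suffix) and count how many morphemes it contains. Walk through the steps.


Step 1: Identify prefix: 'un' (meaning: not/reverse)
Step 2: Identify root: 'kind'
Step 3: Identify suffix(es): 'ness'
Decomposition: un- (prefix: not/reverse) + kind (root) + -ness (suffix: state of)
Total morphemes: 3

3 morphemes (un- (prefix: not/reverse) + kind (root) + -ness (suffix: state of))


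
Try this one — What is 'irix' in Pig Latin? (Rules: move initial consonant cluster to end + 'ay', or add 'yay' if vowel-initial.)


'irix' starts with a vowel, so add 'yay': 'irixyay'.

irixyay


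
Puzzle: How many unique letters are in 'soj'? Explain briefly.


Unique letters in 'soj': {j, o, s} = 3 distinct letters.

3


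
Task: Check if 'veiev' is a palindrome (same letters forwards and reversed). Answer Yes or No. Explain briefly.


Forward: 'veiev'
Reversed: 'veiev'
They are identical.

Yes


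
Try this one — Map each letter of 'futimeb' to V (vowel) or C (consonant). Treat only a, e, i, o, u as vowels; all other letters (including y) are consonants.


Letter mapping: f = C, u = V, t = C, i = V, m = C, e = V, b = C.

CVCVCVC


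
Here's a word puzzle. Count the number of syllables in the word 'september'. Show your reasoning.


Break 'september' into syllables: sep-tem-ber -> sep | tem | ber = 3 syllables

3 syllables


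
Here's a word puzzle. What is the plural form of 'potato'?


Apply rule: Add -es (consonant + o). 'potato' becomes 'potatoes'.

potatoes


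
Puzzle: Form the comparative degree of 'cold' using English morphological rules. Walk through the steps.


Apply comparative formation (add -er): 'cold' -> 'colder'.

colder


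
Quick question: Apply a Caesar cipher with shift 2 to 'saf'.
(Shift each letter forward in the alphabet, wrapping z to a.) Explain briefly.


Shift each letter by 2: s -> u, a -> c, f -> h. Result: 'uch'.

uch


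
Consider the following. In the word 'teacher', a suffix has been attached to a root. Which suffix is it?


The word 'teacher' = 'teach' (root) + '-er' (suffix). The suffix is '-er'.

er


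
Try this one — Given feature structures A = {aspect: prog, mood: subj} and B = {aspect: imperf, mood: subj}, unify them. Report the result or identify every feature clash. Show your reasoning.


Compare features:
aspect: A=prog vs B=imperf -> CLASH
mood: A=subj vs B=subj -> unified: subj
Clash detected on feature 'aspect' (prog vs imperf); unification fails.

CLASH on 'aspect' (prog vs imperf)


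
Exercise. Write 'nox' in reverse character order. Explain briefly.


Reverse 'nox' character by character: 'xon'.

xon


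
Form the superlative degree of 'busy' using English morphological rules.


Apply superlative formation (consonant + y: change y to i, add -est): 'busy' -> 'busiest'.

busiest


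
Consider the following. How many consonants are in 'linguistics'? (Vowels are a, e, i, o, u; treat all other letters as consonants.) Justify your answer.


Consonants in 'linguistics': l, n, g, s, t, c, s = 7 consonants.

7


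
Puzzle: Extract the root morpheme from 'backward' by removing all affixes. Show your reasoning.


Remove suffix '-ward' from 'backward' to get root 'back'.

back


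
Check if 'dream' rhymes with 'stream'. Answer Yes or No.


Rime (stressed vowel + following sounds) of 'dream': -eam = /iːm/
Rime of 'stream': -eam = /iːm/
/iːm/ and /iːm/ are the same ending sound, so the words rhyme.

Yes


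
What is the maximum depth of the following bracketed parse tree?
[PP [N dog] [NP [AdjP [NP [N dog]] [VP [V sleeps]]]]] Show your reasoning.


Count bracket nesting levels:
'[' at pos 0: depth = 1
'[' at pos 4: depth = 2
'[' at pos 12: depth = 2
'[' at pos 16: depth = 3
'[' at pos 22: depth = 4
'[' at pos 26: depth = 5
'[' at pos 35: depth = 4
'[' at pos 39: depth = 5
Maximum depth reached: 5

5


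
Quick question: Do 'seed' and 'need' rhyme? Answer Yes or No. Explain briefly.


Rime (stressed vowel + following sounds) of 'seed': -eed = /iːd/
Rime of 'need': -eed = /iːd/
/iːd/ and /iːd/ are the same ending sound, so the words rhyme.

Yes


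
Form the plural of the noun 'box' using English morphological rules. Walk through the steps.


Apply rule: Add -es (sibilant/fricative ending). 'box' becomes 'boxes'.

boxes


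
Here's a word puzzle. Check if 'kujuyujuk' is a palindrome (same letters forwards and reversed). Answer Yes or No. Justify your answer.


Forward: 'kujuyujuk'
Reversed: 'kujuyujuk'
They are identical.

Yes


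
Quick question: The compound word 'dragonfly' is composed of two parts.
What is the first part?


Split 'dragonfly' into 'dragon' + 'fly'. The first part is 'dragon'.

dragon


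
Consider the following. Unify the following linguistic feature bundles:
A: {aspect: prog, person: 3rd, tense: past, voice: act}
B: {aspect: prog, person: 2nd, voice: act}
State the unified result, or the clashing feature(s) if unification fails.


Compare features:
aspect: A=prog vs B=prog -> unified: prog
person: A=3rd vs B=2nd -> CLASH
tense: A=past vs B=_ -> unified: past
voice: A=act vs B=act -> unified: act
Clash detected on feature 'person' (3rd vs 2nd); unification fails.

CLASH on 'person' (3rd vs 2nd)


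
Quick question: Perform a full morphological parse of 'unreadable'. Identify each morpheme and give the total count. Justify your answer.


Step 1: Identify prefix: 'un' (meaning: not/reverse)
Step 2: Identify root: 'read'
Step 3: Identify suffix(es): 'able'
Decomposition: un- (prefix: not/reverse) + read (root) + -able (suffix: capable of)
Total morphemes: 3

3 morphemes (un- (prefix: not/reverse) + read (root) + -able (suffix: capable of))


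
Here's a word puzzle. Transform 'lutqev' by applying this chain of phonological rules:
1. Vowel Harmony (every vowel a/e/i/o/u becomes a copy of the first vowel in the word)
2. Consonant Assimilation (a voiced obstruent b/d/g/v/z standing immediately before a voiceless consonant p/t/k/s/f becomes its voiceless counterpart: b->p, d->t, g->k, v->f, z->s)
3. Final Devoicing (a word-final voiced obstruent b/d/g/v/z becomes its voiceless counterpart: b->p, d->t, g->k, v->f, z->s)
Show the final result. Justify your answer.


Starting form: 'lutqev'
Rule 1: Vowel Harmony: all vowels become 'u' (matching first vowel). 'lutqev' -> 'lutquv'
Rule 2: Consonant Assimilation: no voiced obstruent (b/d/g/v/z) stands immediately before a voiceless consonant (p/t/k/s/f). No change.
Rule 3: Final Devoicing: word-final voiced obstruent 'v' becomes voiceless 'f'. 'lutquv' -> 'lutquf'
Final form: 'lutquf'

lutquf


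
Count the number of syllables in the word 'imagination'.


Break 'imagination' into syllables: i-mag-i-na-tion -> i | mag | i | na | tion = 5 syllables

5 syllables


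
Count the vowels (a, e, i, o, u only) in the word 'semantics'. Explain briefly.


Vowels in 'semantics': e, a, i = 3 vowels.

3


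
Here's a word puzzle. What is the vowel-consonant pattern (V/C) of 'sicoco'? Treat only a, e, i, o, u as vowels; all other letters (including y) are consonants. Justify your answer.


Letter mapping: s = C, i = V, c = C, o = V, c = C, o = V.

CVCVCV


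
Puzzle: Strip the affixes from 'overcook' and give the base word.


Remove prefix 'over' from 'overcook' to get root 'cook'.

cook


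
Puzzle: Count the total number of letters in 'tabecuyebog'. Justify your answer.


Spell out 'tabecuyebog' and number each letter: t(1), a(2), b(3), e(4), c(5), u(6), y(7), e(8), b(9), o(10), g(11). Total: 11 letters.

11


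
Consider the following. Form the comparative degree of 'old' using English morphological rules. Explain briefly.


Apply comparative formation (add -er): 'old' -> 'older'.

older


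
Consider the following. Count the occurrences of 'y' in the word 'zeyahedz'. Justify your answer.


Letter 'y' in 'zeyahedz': found at position(s) 3 = 1 occurrence(s).

1


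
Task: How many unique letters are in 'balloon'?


Unique letters in 'balloon': {a, b, l, n, o} = 5 distinct letters.

5


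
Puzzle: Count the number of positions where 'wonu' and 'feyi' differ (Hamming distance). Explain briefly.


Alignment:
Position 1: 'w' vs 'f' = DIFFER
Position 2: 'o' vs 'e' = DIFFER
Position 3: 'n' vs 'y' = DIFFER
Position 4: 'u' vs 'i' = DIFFER
Total differences: 4

4


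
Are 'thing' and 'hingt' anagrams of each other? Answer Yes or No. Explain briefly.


Sorted letters of 'thing': 'ghint'
Sorted letters of 'hingt': 'ghint'
They match.

Yes


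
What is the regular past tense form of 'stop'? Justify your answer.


Apply rule: Double final consonant and add -ed. 'stop' becomes 'stopped'.

stopped


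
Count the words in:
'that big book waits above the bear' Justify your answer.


Split into words: that | big | book | waits | above | the | bear = 7 words.

7


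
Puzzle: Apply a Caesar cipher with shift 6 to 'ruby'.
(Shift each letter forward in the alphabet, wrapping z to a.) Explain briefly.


Shift each letter by 6: r -> x, u -> a, b -> h, y -> e. Result: 'xahe'.

xahe


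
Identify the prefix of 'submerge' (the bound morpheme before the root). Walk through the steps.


The word 'submerge' = 'sub' (prefix) + 'merge' (root). The prefix is 'sub'.

sub


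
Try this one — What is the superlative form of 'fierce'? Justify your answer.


Apply superlative formation (ends in e: add -st): 'fierce' -> 'fiercest'.

fiercest


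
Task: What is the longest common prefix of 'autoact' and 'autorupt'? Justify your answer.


Compare from the start: 4 characters match: 'auto'. Mismatch at position 5: 'a' vs 'r'.

auto


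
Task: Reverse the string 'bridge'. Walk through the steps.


Reverse 'bridge' character by character: 'egdirb'.

egdirb


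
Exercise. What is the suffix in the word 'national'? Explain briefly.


The word 'national' = 'nation' (root) + '-al' (suffix). The suffix is '-al'.

al


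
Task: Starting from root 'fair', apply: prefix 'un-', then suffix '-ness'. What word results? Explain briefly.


Step 1: Add prefix 'un-' to 'fair' = 'unfair'
Step 2: Add suffix '-ness' to 'unfair' = 'unfairness'

unfairness


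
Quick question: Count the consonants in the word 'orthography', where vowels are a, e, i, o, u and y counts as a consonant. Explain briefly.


Consonants in 'orthography': r, t, h, g, r, p, h, y = 8 consonants.

8


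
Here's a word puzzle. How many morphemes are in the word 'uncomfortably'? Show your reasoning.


Decomposition: un- (prefix) + comfort (root) + -able (suffix) + -ly (suffix) = 4 morpheme(s)

4 morphemes


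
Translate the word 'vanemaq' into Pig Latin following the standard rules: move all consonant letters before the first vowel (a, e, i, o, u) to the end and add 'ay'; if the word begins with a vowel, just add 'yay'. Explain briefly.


'vanemaq': move consonant cluster 'v' to end and add 'ay': 'anemaqvay'.

anemaqvay


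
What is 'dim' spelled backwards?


Reverse 'dim' character by character: 'mid'.

mid


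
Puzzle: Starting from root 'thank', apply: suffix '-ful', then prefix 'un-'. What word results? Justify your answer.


Step 1: Add suffix '-ful' to 'thank' = 'thankful'
Step 2: Add prefix 'un-' to 'thankful' = 'unthankful'

unthankful


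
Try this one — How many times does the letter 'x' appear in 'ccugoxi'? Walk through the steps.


Letter 'x' in 'ccugoxi': found at position(s) 6 = 1 occurrence(s).

1


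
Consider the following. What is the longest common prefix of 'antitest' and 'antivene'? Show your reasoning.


Compare from the start: 4 characters match: 'anti'. Mismatch at position 5: 't' vs 'v'.

anti


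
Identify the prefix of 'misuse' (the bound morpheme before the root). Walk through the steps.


The word 'misuse' = 'mis' (prefix) + 'use' (root). The prefix is 'mis'.

mis


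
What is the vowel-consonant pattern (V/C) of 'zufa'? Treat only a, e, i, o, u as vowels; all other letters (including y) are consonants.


Letter mapping: z = C, u = V, f = C, a = V.

CVCV


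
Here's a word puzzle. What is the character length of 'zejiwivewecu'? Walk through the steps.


Spell out 'zejiwivewecu' and number each letter: z(1), e(2), j(3), i(4), w(5), i(6), v(7), e(8), w(9), e(10), c(11), u(12). Total: 12 letters.

12


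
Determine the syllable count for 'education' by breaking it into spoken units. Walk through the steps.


Break 'education' into syllables: ed-u-ca-tion -> ed | u | ca | tion = 4 syllables

4 syllables


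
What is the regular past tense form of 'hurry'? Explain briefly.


Apply rule: Change -y to -ied. 'hurry' becomes 'hurried'.

hurried


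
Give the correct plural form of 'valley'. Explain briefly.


Apply rule: Add -s. 'valley' becomes 'valleys'.

valleys


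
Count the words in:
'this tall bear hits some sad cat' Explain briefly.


Split into words: this | tall | bear | hits | some | sad | cat = 7 words.

7


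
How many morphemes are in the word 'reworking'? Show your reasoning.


Decomposition: re- (prefix) + work (root) + -ing (suffix) = 3 morpheme(s)

3 morphemes


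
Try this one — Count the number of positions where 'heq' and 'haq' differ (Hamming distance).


Alignment:
Position 1: 'h' vs 'h' = match
Position 2: 'e' vs 'a' = DIFFER
Position 3: 'q' vs 'q' = match
Total differences: 1

1


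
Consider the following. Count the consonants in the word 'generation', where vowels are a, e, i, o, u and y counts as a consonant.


Consonants in 'generation': g, n, r, t, n = 5 consonants.

5


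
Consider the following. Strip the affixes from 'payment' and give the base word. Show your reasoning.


Remove suffix '-ment' from 'payment' to get root 'pay'.

pay


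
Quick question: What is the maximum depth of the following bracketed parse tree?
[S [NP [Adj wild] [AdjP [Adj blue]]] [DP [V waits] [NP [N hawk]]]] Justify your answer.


Count bracket nesting levels:
'[' at pos 0: depth = 1
'[' at pos 3: depth = 2
'[' at pos 7: depth = 3
'[' at pos 18: depth = 3
'[' at pos 24: depth = 4
'[' at pos 37: depth = 2
'[' at pos 41: depth = 3
'[' at pos 51: depth = 3
'[' at pos 55: depth = 4
Maximum depth reached: 4

4


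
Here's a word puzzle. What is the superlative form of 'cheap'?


Apply superlative formation (add -est): 'cheap' -> 'cheapest'.

cheapest


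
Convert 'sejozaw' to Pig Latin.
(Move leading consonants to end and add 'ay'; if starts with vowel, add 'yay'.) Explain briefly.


'sejozaw': move consonant cluster 's' to end and add 'ay': 'ejozawsay'.

ejozawsay


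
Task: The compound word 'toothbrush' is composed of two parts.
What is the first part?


Split 'toothbrush' into 'tooth' + 'brush'. The first part is 'tooth'.

tooth


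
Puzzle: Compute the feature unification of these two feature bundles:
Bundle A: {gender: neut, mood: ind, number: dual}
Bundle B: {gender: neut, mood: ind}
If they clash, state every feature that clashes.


Compare features:
gender: A=neut vs B=neut -> unified: neut
mood: A=ind vs B=ind -> unified: ind
number: A=dual vs B=_ -> unified: dual
No clashes found.

Unified: {gender: neut, mood: ind, number: dual}


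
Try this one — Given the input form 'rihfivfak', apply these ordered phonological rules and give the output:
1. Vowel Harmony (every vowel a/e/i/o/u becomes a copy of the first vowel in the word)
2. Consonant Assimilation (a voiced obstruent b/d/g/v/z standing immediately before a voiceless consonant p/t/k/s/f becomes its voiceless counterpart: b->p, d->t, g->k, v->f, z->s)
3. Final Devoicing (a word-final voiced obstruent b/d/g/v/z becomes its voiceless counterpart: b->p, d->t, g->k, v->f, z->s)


Starting form: 'rihfivfak'
Rule 1: Vowel Harmony: all vowels become 'i' (matching first vowel). 'rihfivfak' -> 'rihfivfik'
Rule 2: Consonant Assimilation: voiced obstruent before voiceless consonant becomes voiceless ('vf' -> 'ff'). 'rihfivfik' -> 'rihfiffik'
Rule 3: Final Devoicing: final consonant 'k' is not one of the voiced obstruents b/d/g/v/z. No change.
Final form: 'rihfiffik'

rihfiffik


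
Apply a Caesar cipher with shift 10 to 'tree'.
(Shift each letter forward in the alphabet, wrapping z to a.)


Shift each letter by 10: t -> d, r -> b, e -> o, e -> o. Result: 'dboo'.

dboo


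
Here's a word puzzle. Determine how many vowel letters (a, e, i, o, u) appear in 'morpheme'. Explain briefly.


Vowels in 'morpheme': o, e, e = 3 vowels.

3


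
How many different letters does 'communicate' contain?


Unique letters in 'communicate': {a, c, e, i, m, n, o, t, u} = 9 distinct letters.

9


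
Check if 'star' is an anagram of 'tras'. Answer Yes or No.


Sorted letters of 'star': 'arst'
Sorted letters of 'tras': 'arst'
They match.

Yes


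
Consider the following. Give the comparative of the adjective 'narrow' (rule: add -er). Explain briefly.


Apply comparative formation (add -er): 'narrow' -> 'narrower'.

narrower


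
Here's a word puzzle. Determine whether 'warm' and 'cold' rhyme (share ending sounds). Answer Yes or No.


Rime (stressed vowel + following sounds) of 'warm': -arm = /ɔːrm/
Rime of 'cold': -old = /oʊld/
/ɔːrm/ and /oʊld/ are different ending sounds, so the words do not rhyme.

No


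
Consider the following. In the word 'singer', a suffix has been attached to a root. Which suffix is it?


The word 'singer' = 'sing' (root) + '-er' (suffix). The suffix is '-er'.

er


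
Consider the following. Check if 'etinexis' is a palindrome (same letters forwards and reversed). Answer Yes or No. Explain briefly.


Forward: 'etinexis'
Reversed: 'sixenite'
They differ.

No


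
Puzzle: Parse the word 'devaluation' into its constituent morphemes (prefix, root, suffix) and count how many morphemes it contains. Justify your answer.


Step 1: Identify prefix: 'de' (meaning: reverse/remove)
Step 2: Identify root: 'value'
Step 3: Identify suffix(es): 'ation'
Decomposition: de- (prefix: reverse/remove) + value (root) + -ation (suffix: act of)
Total morphemes: 3

3 morphemes (de- (prefix: reverse/remove) + value (root) + -ation (suffix: act of))


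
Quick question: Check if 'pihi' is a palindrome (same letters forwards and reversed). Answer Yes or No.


Forward: 'pihi'
Reversed: 'ihip'
They differ.

No


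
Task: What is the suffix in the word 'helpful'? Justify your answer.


The word 'helpful' = 'help' (root) + '-ful' (suffix). The suffix is '-ful'.

ful


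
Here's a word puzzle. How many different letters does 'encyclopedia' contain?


Unique letters in 'encyclopedia': {a, c, d, e, i, l, n, o, p, y} = 10 distinct letters.

10


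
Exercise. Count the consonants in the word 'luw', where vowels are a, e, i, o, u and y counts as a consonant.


Consonants in 'luw': l, w = 2 consonants.

2


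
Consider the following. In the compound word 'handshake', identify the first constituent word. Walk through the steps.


Split 'handshake' into 'hand' + 'shake'. The first part is 'hand'.

hand


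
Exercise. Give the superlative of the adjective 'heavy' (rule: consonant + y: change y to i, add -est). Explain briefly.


Apply superlative formation (consonant + y: change y to i, add -est): 'heavy' -> 'heaviest'.

heaviest


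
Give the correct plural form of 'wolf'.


Apply rule: Change -f to -ves. 'wolf' becomes 'wolves'.

wolves


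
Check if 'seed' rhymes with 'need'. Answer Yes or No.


Rime (stressed vowel + following sounds) of 'seed': -eed = /iːd/
Rime of 'need': -eed = /iːd/
/iːd/ and /iːd/ are the same ending sound, so the words rhyme.

Yes


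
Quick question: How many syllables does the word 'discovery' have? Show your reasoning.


Break 'discovery' into syllables: dis-cov-er-y -> dis | cov | er | y = 4 syllables

4 syllables


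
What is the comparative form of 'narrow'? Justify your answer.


Apply comparative formation (add -er): 'narrow' -> 'narrower'.

narrower


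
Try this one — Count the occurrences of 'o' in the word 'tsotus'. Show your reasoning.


Letter 'o' in 'tsotus': found at position(s) 3 = 1 occurrence(s).

1


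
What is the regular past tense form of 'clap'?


Apply rule: Double final consonant and add -ed. 'clap' becomes 'clapped'.

clapped


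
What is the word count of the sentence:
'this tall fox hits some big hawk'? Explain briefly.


Split into words: this | tall | fox | hits | some | big | hawk = 7 words.

7


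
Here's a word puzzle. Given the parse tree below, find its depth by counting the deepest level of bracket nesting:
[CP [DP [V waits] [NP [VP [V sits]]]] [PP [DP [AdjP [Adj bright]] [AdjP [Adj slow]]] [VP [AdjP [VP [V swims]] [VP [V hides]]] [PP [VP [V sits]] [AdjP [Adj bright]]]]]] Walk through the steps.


Count bracket nesting levels:
'[' at pos 0: depth = 1
'[' at pos 4: depth = 2
'[' at pos 8: depth = 3
'[' at pos 18: depth = 3
'[' at pos 22: depth = 4
'[' at pos 26: depth = 5
'[' at pos 38: depth = 2
'[' at pos 42: depth = 3
'[' at pos 46: depth = 4
'[' at pos 52: depth = 5
'[' at pos 66: depth = 4
'[' at pos 72: depth = 5
'[' at pos 85: depth = 3
'[' at pos 89: depth = 4
'[' at pos 95: depth = 5
'[' at pos 99: depth = 6
'[' at pos 110: depth = 5
'[' at pos 114: depth = 6
'[' at pos 126: depth = 4
'[' at pos 130: depth = 5
'[' at pos 134: depth = 6
'[' at pos 144: depth = 5
'[' at pos 150: depth = 6
Maximum depth reached: 6

6


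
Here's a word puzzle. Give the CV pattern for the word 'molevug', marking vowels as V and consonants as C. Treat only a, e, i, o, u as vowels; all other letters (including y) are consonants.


Letter mapping: m = C, o = V, l = C, e = V, v = C, u = V, g = C.

CVCVCVC


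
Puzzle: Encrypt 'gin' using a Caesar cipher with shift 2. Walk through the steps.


Shift each letter by 2: g -> i, i -> k, n -> p. Result: 'ikp'.

ikp


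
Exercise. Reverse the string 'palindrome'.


Reverse 'palindrome' character by character: 'emordnilap'.

emordnilap


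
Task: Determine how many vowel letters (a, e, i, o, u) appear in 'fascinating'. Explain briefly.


Vowels in 'fascinating': a, i, a, i = 4 vowels.

4


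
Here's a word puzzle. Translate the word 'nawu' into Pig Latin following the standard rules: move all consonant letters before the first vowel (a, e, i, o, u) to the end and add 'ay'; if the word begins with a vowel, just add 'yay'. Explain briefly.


'nawu': move consonant cluster 'n' to end and add 'ay': 'awunay'.

awunay


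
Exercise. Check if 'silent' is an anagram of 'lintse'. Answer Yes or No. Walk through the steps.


Sorted letters of 'silent': 'eilnst'
Sorted letters of 'lintse': 'eilnst'
They match.

Yes


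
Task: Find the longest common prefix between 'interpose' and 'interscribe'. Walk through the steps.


Compare from the start: 5 characters match: 'inter'. Mismatch at position 6: 'p' vs 's'.

inter


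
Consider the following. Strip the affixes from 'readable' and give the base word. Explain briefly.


Remove suffix '-able' from 'readable' to get root 'read'.

read


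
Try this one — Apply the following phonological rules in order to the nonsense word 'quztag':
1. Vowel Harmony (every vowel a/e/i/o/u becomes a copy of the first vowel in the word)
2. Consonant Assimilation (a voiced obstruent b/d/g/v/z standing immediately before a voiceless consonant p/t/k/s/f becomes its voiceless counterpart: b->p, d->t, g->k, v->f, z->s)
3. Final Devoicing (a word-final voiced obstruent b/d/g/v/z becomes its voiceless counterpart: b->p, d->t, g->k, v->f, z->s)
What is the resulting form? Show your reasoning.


Starting form: 'quztag'
Rule 1: Vowel Harmony: all vowels become 'u' (matching first vowel). 'quztag' -> 'quztug'
Rule 2: Consonant Assimilation: voiced obstruent before voiceless consonant becomes voiceless ('zt' -> 'st'). 'quztug' -> 'qustug'
Rule 3: Final Devoicing: word-final voiced obstruent 'g' becomes voiceless 'k'. 'qustug' -> 'qustuk'
Final form: 'qustuk'

qustuk


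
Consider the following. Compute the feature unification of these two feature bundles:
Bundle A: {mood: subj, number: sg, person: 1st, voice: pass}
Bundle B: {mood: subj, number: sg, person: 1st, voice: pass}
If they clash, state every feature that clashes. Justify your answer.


Compare features:
mood: A=subj vs B=subj -> unified: subj
number: A=sg vs B=sg -> unified: sg
person: A=1st vs B=1st -> unified: 1st
voice: A=pass vs B=pass -> unified: pass
No clashes found.

Unified: {mood: subj, number: sg, person: 1st, voice: pass}


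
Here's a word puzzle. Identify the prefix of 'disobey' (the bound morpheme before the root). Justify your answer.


The word 'disobey' = 'dis' (prefix) + 'obey' (root). The prefix is 'dis'.

dis


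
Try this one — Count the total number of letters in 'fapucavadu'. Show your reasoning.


Spell out 'fapucavadu' and number each letter: f(1), a(2), p(3), u(4), c(5), a(6), v(7), a(8), d(9), u(10). Total: 10 letters.

10


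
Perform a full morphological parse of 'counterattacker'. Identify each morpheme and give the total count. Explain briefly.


Step 1: Identify prefix: 'counter' (meaning: against)
Step 2: Identify root: 'attack'
Step 3: Identify suffix(es): 'er'
Decomposition: counter- (prefix: against) + attack (root) + -er (suffix: one who)
Total morphemes: 3

3 morphemes (counter- (prefix: against) + attack (root) + -er (suffix: one who))


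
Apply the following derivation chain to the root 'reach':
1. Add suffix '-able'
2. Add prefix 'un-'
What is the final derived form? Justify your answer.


Step 1: Add suffix '-able' to 'reach' = 'reachable'
Step 2: Add prefix 'un-' to 'reachable' = 'unreachable'

unreachable


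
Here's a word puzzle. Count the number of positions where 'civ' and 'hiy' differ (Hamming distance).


Alignment:
Position 1: 'c' vs 'h' = DIFFER
Position 2: 'i' vs 'i' = match
Position 3: 'v' vs 'y' = DIFFER
Total differences: 2

2


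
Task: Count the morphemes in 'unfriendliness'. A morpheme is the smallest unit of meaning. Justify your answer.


Decomposition: un- (prefix) + friend (root) + -ly (suffix) + -ness (suffix) = 4 morpheme(s)

4 morphemes


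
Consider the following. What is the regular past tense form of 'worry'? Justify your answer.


Apply rule: Change -y to -ied. 'worry' becomes 'worried'.

worried


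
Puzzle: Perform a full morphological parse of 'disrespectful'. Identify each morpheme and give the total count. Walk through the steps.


Step 1: Identify prefix: 'dis' (meaning: not/apart)
Step 2: Identify root: 'respect'
Step 3: Identify suffix(es): 'ful'
Decomposition: dis- (prefix: not/apart) + respect (root) + -ful (suffix: full of)
Total morphemes: 3

3 morphemes (dis- (prefix: not/apart) + respect (root) + -ful (suffix: full of))


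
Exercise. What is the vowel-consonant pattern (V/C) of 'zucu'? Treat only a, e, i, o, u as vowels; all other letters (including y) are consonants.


Letter mapping: z = C, u = V, c = C, u = V.

CVCV


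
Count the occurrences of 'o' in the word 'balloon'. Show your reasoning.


Letter 'o' in 'balloon': found at position(s) 5, 6 = 2 occurrence(s).

2


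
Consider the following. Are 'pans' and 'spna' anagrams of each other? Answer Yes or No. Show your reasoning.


Sorted letters of 'pans': 'anps'
Sorted letters of 'spna': 'anps'
They match.

Yes


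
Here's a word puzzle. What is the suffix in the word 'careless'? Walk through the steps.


The word 'careless' = 'care' (root) + '-less' (suffix). The suffix is '-less'.

less


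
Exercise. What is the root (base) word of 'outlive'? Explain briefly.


Remove prefix 'out' from 'outlive' to get root 'live'.

live


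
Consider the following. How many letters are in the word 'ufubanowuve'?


Spell out 'ufubanowuve' and number each letter: u(1), f(2), u(3), b(4), a(5), n(6), o(7), w(8), u(9), v(10), e(11). Total: 11 letters.

11


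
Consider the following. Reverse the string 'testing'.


Reverse 'testing' character by character: 'gnitset'.

gnitset


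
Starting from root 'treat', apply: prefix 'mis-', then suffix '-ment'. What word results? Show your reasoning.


Step 1: Add prefix 'mis-' to 'treat' = 'mistreat'
Step 2: Add suffix '-ment' to 'mistreat' = 'mistreatment'

mistreatment


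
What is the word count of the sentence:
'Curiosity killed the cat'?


Split into words: Curiosity | killed | the | cat = 4 words.

4


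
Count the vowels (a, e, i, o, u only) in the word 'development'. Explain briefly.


Vowels in 'development': e, e, o, e = 4 vowels.

4


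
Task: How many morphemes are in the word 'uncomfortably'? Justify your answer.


Decomposition: un- (prefix) + comfort (root) + -able (suffix) + -ly (suffix) = 4 morpheme(s)

4 morphemes


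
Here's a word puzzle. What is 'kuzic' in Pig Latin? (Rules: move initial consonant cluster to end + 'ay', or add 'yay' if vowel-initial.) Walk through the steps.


'kuzic': move consonant cluster 'k' to end and add 'ay': 'uzickay'.

uzickay


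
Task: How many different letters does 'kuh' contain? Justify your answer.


Unique letters in 'kuh': {h, k, u} = 3 distinct letters.

3


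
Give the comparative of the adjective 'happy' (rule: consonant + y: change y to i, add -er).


Apply comparative formation (consonant + y: change y to i, add -er): 'happy' -> 'happier'.

happier


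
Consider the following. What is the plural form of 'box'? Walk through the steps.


Apply rule: Add -es (sibilant/fricative ending). 'box' becomes 'boxes'.

boxes


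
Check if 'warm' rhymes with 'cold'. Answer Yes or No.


Rime (stressed vowel + following sounds) of 'warm': -arm = /ɔːrm/
Rime of 'cold': -old = /oʊld/
/ɔːrm/ and /oʊld/ are different ending sounds, so the words do not rhyme.

No


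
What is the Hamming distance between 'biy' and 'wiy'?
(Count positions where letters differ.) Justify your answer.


Alignment:
Position 1: 'b' vs 'w' = DIFFER
Position 2: 'i' vs 'i' = match
Position 3: 'y' vs 'y' = match
Total differences: 1

1


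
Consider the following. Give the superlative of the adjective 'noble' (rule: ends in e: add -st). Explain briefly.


Apply superlative formation (ends in e: add -st): 'noble' -> 'noblest'.

noblest


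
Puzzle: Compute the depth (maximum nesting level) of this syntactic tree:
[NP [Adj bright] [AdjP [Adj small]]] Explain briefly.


Count bracket nesting levels:
'[' at pos 0: depth = 1
'[' at pos 4: depth = 2
'[' at pos 17: depth = 2
'[' at pos 23: depth = 3
Maximum depth reached: 3

3


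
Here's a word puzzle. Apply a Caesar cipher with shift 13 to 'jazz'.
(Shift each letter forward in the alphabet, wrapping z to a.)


Shift each letter by 13: j -> w, a -> n, z -> m, z -> m. Result: 'wnmm'.

wnmm


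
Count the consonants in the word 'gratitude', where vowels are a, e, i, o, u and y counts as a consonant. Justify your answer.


Consonants in 'gratitude': g, r, t, t, d = 5 consonants.

5


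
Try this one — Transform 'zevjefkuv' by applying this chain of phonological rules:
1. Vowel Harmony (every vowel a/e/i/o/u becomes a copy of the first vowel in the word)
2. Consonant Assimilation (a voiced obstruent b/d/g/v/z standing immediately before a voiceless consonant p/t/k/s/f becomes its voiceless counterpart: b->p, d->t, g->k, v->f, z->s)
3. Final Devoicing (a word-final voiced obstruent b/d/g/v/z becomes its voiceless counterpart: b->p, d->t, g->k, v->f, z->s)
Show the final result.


Starting form: 'zevjefkuv'
Rule 1: Vowel Harmony: all vowels become 'e' (matching first vowel). 'zevjefkuv' -> 'zevjefkev'
Rule 2: Consonant Assimilation: no voiced obstruent (b/d/g/v/z) stands immediately before a voiceless consonant (p/t/k/s/f). No change.
Rule 3: Final Devoicing: word-final voiced obstruent 'v' becomes voiceless 'f'. 'zevjefkev' -> 'zevjefkef'
Final form: 'zevjefkef'

zevjefkef


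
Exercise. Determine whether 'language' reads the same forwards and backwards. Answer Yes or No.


Forward: 'language'
Reversed: 'egaugnal'
They differ.

No


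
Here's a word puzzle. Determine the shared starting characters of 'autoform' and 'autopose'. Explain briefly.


Compare from the start: 4 characters match: 'auto'. Mismatch at position 5: 'f' vs 'p'.

auto


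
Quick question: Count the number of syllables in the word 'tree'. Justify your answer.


Break 'tree' into syllables: tree -> tree = 1 syllable

1 syllable


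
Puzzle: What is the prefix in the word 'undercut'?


The word 'undercut' = 'under' (prefix) + 'cut' (root). The prefix is 'under'.

under


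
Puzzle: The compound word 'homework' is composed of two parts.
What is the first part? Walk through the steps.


Split 'homework' into 'home' + 'work'. The first part is 'home'.

home


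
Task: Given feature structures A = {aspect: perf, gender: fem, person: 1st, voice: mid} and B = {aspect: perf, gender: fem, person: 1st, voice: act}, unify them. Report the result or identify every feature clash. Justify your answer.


Compare features:
aspect: A=perf vs B=perf -> unified: perf
gender: A=fem vs B=fem -> unified: fem
person: A=1st vs B=1st -> unified: 1st
voice: A=mid vs B=act -> CLASH
Clash detected on feature 'voice' (mid vs act); unification fails.

CLASH on 'voice' (mid vs act)


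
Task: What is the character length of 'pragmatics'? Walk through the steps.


Spell out 'pragmatics' and number each letter: p(1), r(2), a(3), g(4), m(5), a(6), t(7), i(8), c(9), s(10). Total: 10 letters.

10


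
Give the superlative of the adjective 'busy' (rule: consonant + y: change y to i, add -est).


Apply superlative formation (consonant + y: change y to i, add -est): 'busy' -> 'busiest'.

busiest


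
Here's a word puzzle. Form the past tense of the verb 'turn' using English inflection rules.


Apply rule: Add -ed. 'turn' becomes 'turned'.

turned


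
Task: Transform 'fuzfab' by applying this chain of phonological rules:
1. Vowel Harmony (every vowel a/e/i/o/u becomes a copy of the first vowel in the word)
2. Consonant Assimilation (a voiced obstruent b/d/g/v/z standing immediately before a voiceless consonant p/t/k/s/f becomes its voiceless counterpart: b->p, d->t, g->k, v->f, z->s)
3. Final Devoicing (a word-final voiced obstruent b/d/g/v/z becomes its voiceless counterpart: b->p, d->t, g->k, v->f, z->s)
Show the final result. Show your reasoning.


Starting form: 'fuzfab'
Rule 1: Vowel Harmony: all vowels become 'u' (matching first vowel). 'fuzfab' -> 'fuzfub'
Rule 2: Consonant Assimilation: voiced obstruent before voiceless consonant becomes voiceless ('zf' -> 'sf'). 'fuzfub' -> 'fusfub'
Rule 3: Final Devoicing: word-final voiced obstruent 'b' becomes voiceless 'p'. 'fusfub' -> 'fusfup'
Final form: 'fusfup'

fusfup


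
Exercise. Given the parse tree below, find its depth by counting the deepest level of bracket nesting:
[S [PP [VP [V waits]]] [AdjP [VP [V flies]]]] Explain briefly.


Count bracket nesting levels:
'[' at pos 0: depth = 1
'[' at pos 3: depth = 2
'[' at pos 7: depth = 3
'[' at pos 11: depth = 4
'[' at pos 23: depth = 2
'[' at pos 29: depth = 3
'[' at pos 33: depth = 4
Maximum depth reached: 4

4


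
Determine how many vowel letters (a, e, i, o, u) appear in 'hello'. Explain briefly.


Vowels in 'hello': e, o = 2 vowels.

2


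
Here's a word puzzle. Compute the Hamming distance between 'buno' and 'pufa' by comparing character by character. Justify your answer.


Alignment:
Position 1: 'b' vs 'p' = DIFFER
Position 2: 'u' vs 'u' = match
Position 3: 'n' vs 'f' = DIFFER
Position 4: 'o' vs 'a' = DIFFER
Total differences: 3

3


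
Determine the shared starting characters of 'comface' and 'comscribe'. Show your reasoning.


Compare from the start: 3 characters match: 'com'. Mismatch at position 4: 'f' vs 's'.

com


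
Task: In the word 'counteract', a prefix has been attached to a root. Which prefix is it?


The word 'counteract' = 'counter' (prefix) + 'act' (root). The prefix is 'counter'.

counter


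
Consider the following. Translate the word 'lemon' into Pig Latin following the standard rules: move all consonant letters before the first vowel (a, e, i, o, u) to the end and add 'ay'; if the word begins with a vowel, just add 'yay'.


'lemon': move consonant cluster 'l' to end and add 'ay': 'emonlay'.

emonlay


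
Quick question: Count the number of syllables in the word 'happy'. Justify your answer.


Break 'happy' into syllables: hap-py -> hap | py = 2 syllables

2 syllables


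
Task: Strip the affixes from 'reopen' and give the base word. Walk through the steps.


Remove prefix 're' from 'reopen' to get root 'open'.

open


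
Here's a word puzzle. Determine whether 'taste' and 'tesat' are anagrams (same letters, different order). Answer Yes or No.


Sorted letters of 'taste': 'aestt'
Sorted letters of 'tesat': 'aestt'
They match.

Yes


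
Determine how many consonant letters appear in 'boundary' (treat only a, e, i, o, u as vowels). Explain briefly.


Consonants in 'boundary': b, n, d, r, y = 5 consonants.

5


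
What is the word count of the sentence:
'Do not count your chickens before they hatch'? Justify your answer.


Split into words: Do | not | count | your | chickens | before | they | hatch = 8 words.

8


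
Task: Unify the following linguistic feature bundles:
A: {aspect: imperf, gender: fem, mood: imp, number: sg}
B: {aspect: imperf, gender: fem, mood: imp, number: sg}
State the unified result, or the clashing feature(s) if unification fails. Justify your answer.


Compare features:
aspect: A=imperf vs B=imperf -> unified: imperf
gender: A=fem vs B=fem -> unified: fem
mood: A=imp vs B=imp -> unified: imp
number: A=sg vs B=sg -> unified: sg
No clashes found.

Unified: {aspect: imperf, gender: fem, mood: imp, number: sg}


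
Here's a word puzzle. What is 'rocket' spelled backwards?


Reverse 'rocket' character by character: 'tekcor'.

tekcor


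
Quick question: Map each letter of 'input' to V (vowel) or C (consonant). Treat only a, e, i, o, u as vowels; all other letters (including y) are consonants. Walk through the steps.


Letter mapping: i = V, n = C, p = C, u = V, t = C.

VCCVC


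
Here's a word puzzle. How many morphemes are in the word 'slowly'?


Decomposition: slow (root) + -ly (suffix) = 2 morpheme(s)

2 morphemes


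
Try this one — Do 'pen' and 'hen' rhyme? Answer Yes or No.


Rime (stressed vowel + following sounds) of 'pen': -en = /ɛn/
Rime of 'hen': -en = /ɛn/
/ɛn/ and /ɛn/ are the same ending sound, so the words rhyme.

Yes


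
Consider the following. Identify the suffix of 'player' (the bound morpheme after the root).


The word 'player' = 'play' (root) + '-er' (suffix). The suffix is '-er'.

er
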